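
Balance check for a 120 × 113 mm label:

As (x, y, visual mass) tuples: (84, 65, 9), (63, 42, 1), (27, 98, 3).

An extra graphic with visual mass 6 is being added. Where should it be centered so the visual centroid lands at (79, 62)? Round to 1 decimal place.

With the extra graphic, Σw becomes 9 + 1 + 3 + 6 = 19.
x: need Σw·x = 19·79 = 1501. Existing = 9·84 + 1·63 + 3·27 = 900. Remainder 601 / 6 ≈ 100.17.
y: need Σw·y = 19·62 = 1178. Existing = 9·65 + 1·42 + 3·98 = 921. Remainder 257 / 6 ≈ 42.83.

(100.2, 42.8)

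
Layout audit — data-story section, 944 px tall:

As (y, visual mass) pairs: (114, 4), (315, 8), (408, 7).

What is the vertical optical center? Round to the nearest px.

y ≈ 307

Weights sum to 4 + 8 + 7 = 19.
Σw·y = 4·114 + 8·315 + 7·408 = 5832, so ȳ = 5832/19 ≈ 306.95.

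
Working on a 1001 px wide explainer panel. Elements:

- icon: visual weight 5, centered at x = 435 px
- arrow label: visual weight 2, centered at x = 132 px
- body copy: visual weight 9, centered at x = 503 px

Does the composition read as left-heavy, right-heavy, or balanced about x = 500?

Σw = 5 + 2 + 9 = 16.
Σw·x = 5·435 + 2·132 + 9·503 = 6966, so x̄ = 6966/16 ≈ 435.38.
435.4 vs midline 500 → left-heavy.

left-heavy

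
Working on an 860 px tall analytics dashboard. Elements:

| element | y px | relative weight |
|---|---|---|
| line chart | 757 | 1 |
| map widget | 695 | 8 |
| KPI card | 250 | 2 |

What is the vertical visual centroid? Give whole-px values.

Σw = 1 + 8 + 2 = 11.
Σw·y = 1·757 + 8·695 + 2·250 = 6817, so ȳ = 6817/11 ≈ 619.73.

y ≈ 620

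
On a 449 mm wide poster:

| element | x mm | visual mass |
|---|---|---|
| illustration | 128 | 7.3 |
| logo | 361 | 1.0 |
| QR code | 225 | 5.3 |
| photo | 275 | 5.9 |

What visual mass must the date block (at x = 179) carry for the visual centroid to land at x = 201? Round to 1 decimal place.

w ≈ 8.7

Existing Σw = 19.5 (7.3 + 1.0 + 5.3 + 5.9); existing moment 7.3·128 + 1.0·361 + 5.3·225 + 5.9·275 = 4110.4.
Balance at x = 201 requires (4110.4 + w·179) / (19.5 + w) = 201.
Solving: w = (201·19.5 − 4110.4) / (179 − 201) = -190.9 / -22 ≈ 8.68.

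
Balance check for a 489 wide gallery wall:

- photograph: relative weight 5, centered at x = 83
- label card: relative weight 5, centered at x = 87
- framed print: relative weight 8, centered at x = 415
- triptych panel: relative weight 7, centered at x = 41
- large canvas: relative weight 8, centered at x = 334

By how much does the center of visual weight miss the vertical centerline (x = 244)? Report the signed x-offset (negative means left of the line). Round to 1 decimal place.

≈ -28.0

Σw = 5 + 5 + 8 + 7 + 8 = 33.
x-moment: 5·83 + 5·87 + 8·415 + 7·41 + 8·334 = 7129; centroid 7129/33 ≈ 216.03.
Offset from x = 244: 216.03 − 244 ≈ -27.97.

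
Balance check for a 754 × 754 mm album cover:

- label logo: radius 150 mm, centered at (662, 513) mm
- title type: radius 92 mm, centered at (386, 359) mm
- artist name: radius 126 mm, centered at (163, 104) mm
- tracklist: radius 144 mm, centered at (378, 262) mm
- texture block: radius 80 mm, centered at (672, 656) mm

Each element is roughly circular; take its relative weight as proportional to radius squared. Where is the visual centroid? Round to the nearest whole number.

(445, 350)

Weights ∝ r²: label logo 150² = 22500, title type 92² = 8464, artist name 126² = 15876, tracklist 144² = 20736, texture block 80² = 6400; Σw = 73976.
Σw·x = 22500·662 + 8464·386 + 15876·163 + 20736·378 + 6400·672 = 32888900, so x̄ = 32888900/73976 ≈ 444.59.
Σw·y = 22500·513 + 8464·359 + 15876·104 + 20736·262 + 6400·656 = 25863412, so ȳ = 25863412/73976 ≈ 349.62.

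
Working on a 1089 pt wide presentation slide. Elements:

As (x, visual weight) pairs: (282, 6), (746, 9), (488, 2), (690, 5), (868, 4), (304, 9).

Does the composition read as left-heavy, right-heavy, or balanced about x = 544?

balanced

Weights sum to 6 + 9 + 2 + 5 + 4 + 9 = 35.
Σw·x = 6·282 + 9·746 + 2·488 + 5·690 + 4·868 + 9·304 = 19040, so x̄ = 19040/35 ≈ 544.00.
544.00 = 544 exactly: balanced.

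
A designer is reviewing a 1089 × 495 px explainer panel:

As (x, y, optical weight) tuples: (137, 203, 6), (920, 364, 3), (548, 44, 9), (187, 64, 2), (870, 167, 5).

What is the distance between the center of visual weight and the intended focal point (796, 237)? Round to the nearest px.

Weights sum to 6 + 3 + 9 + 2 + 5 = 25.
Σw·x = 6·137 + 3·920 + 9·548 + 2·187 + 5·870 = 13238, so x̄ = 13238/25 ≈ 529.52.
Σw·y = 6·203 + 3·364 + 9·44 + 2·64 + 5·167 = 3669, so ȳ = 3669/25 ≈ 146.76.
Offset from (796, 237): Δx ≈ -266.48, Δy ≈ -90.24; distance = √(Δx² + Δy²) ≈ 281.34.

≈ 281 px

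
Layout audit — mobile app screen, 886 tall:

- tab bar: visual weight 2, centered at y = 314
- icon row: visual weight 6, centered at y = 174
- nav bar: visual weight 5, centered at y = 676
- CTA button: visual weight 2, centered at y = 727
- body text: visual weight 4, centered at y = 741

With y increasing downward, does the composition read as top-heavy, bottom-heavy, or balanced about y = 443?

Weights sum to 2 + 6 + 5 + 2 + 4 = 19.
y-moment: 2·314 + 6·174 + 5·676 + 2·727 + 4·741 = 9470; centroid 9470/19 ≈ 498.42.
Since 498.4 is below (larger y than) 443, the composition reads bottom-heavy.

bottom-heavy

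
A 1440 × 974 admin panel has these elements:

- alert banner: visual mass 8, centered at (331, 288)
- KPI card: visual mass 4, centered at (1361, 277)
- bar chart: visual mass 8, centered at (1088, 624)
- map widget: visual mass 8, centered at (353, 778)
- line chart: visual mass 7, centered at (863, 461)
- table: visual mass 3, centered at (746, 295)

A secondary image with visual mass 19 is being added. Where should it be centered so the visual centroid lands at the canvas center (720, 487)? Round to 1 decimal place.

After adding the secondary image, total weight = 8 + 4 + 8 + 8 + 7 + 3 + 19 = 57.
Along x: (27899 + 19·x) / 57 = 720 (existing moment 8·331 + 4·1361 + 8·1088 + 8·353 + 7·863 + 3·746 = 27899) ⇒ x = (41040 − 27899) / 19 ≈ 691.63.
Along y: (18740 + 19·y) / 57 = 487 (existing moment 8·288 + 4·277 + 8·624 + 8·778 + 7·461 + 3·295 = 18740) ⇒ y = (27759 − 18740) / 19 ≈ 474.68.

(691.6, 474.7)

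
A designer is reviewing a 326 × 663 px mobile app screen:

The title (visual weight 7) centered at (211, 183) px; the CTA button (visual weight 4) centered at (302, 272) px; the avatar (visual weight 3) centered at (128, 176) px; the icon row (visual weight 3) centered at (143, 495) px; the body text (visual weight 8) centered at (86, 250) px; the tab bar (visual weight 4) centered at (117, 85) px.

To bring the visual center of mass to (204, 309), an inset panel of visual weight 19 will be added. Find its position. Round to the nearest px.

After adding the inset panel, total weight = 7 + 4 + 3 + 3 + 8 + 4 + 19 = 48.
x: target moment 48×204 = 9792; current 7·211 + 4·302 + 3·128 + 3·143 + 8·86 + 4·117 = 4654; the inset panel supplies 5138, so x = 5138/19 ≈ 270.42.
y: target moment 48×309 = 14832; current 7·183 + 4·272 + 3·176 + 3·495 + 8·250 + 4·85 = 6722; the inset panel supplies 8110, so y = 8110/19 ≈ 426.84.

(270, 427)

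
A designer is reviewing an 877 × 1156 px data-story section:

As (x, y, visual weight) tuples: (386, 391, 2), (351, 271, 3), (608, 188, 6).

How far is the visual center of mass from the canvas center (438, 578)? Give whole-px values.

Σw = 2 + 3 + 6 = 11.
x: (2·386 + 3·351 + 6·608) / 11 = 5473 / 11 ≈ 497.55
y: (2·391 + 3·271 + 6·188) / 11 = 2723 / 11 ≈ 247.55
From (438, 578): dx = 59.55, dy = -330.45, so the distance is √(dx²+dy²) ≈ 335.78.

≈ 336 px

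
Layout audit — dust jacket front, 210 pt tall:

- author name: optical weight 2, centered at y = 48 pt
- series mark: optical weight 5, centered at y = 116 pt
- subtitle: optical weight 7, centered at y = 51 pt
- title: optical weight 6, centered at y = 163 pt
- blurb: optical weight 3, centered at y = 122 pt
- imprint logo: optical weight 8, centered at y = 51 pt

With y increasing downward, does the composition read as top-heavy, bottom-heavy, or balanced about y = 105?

top-heavy

Weights sum to 2 + 5 + 7 + 6 + 3 + 8 = 31.
y-moment: 2·48 + 5·116 + 7·51 + 6·163 + 3·122 + 8·51 = 2785; centroid 2785/31 ≈ 89.84.
89.8 vs midline 105 → top-heavy.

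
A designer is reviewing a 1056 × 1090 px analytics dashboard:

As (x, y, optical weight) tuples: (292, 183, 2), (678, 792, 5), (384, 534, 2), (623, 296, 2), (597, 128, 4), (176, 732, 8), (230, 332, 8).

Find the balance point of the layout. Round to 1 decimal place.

Σw = 2 + 5 + 2 + 2 + 4 + 8 + 8 = 31.
x: moment 11624 / weight 31 ≈ 374.97
Σw·y = 15010; ȳ = 15010/31 ≈ 484.19.

(375.0, 484.2)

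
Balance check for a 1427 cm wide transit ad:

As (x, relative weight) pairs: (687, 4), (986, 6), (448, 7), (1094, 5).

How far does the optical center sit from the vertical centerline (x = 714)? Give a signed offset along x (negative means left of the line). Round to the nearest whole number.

≈ 71 cm

Σw = 4 + 6 + 7 + 5 = 22.
Σw·x = 4·687 + 6·986 + 7·448 + 5·1094 = 17270, so x̄ = 17270/22 ≈ 785.00.
Against x = 714, that's 785.00 − 714 = 71.00.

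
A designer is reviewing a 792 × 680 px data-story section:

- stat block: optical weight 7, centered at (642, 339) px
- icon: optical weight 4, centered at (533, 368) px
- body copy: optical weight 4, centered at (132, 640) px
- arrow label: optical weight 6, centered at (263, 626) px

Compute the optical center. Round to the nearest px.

Weights sum to 7 + 4 + 4 + 6 = 21.
x-moment: 7·642 + 4·533 + 4·132 + 6·263 = 8732; centroid 8732/21 ≈ 415.81.
y-moment: 7·339 + 4·368 + 4·640 + 6·626 = 10161; centroid 10161/21 ≈ 483.86.

(416, 484)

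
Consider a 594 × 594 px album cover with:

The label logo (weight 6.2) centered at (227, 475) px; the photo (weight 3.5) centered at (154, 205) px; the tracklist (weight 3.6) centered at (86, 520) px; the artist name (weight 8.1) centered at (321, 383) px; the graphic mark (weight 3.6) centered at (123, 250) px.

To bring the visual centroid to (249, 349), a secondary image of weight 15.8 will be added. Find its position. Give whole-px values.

After adding the secondary image, total weight = 6.2 + 3.5 + 3.6 + 8.1 + 3.6 + 15.8 = 40.8.
Along x: (5298.9 + 15.8·x) / 40.8 = 249 (existing moment 6.2·227 + 3.5·154 + 3.6·86 + 8.1·321 + 3.6·123 = 5298.9) ⇒ x = (10159.2 − 5298.9) / 15.8 ≈ 307.61.
Along y: (9536.8 + 15.8·y) / 40.8 = 349 (existing moment 6.2·475 + 3.5·205 + 3.6·520 + 8.1·383 + 3.6·250 = 9536.8) ⇒ y = (14239.2 − 9536.8) / 15.8 ≈ 297.62.

(308, 298)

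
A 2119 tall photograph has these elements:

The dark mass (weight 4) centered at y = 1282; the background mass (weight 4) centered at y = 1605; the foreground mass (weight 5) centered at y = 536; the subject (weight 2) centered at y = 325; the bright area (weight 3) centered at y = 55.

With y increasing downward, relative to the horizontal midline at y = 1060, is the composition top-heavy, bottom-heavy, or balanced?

Total weight = 4 + 4 + 5 + 2 + 3 = 18.
y-moment: 4·1282 + 4·1605 + 5·536 + 2·325 + 3·55 = 15043; centroid 15043/18 ≈ 835.72.
835.7 lies above (smaller y than) the midline 1060, so the layout is top-heavy.

top-heavy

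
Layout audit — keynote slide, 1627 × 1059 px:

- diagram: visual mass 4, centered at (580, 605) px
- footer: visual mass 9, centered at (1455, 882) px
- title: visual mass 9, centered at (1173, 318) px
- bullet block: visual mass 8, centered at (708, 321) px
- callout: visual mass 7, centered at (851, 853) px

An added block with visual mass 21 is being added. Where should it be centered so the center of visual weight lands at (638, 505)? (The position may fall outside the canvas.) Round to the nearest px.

(-28, 359)

After adding the added block, total weight = 4 + 9 + 9 + 8 + 7 + 21 = 58.
Along x: (37593 + 21·x) / 58 = 638 (existing moment 4·580 + 9·1455 + 9·1173 + 8·708 + 7·851 = 37593) ⇒ x = (37004 − 37593) / 21 ≈ -28.05.
Along y: (21759 + 21·y) / 58 = 505 (existing moment 4·605 + 9·882 + 9·318 + 8·321 + 7·853 = 21759) ⇒ y = (29290 − 21759) / 21 ≈ 358.62.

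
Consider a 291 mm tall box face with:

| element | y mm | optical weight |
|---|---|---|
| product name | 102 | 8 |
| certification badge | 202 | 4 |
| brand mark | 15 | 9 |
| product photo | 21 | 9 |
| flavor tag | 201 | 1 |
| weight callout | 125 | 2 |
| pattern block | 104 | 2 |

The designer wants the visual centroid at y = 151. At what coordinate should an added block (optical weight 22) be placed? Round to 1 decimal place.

y ≈ 272.7

After adding the added block, total weight = 8 + 4 + 9 + 9 + 1 + 2 + 2 + 22 = 57.
Along y: (2607 + 22·y) / 57 = 151 (existing moment 8·102 + 4·202 + 9·15 + 9·21 + 1·201 + 2·125 + 2·104 = 2607) ⇒ y = (8607 − 2607) / 22 ≈ 272.73.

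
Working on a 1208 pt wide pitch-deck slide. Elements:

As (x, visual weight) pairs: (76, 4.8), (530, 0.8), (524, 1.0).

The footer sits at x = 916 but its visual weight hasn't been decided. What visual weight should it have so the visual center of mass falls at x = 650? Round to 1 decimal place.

w ≈ 11.2

Existing Σw = 6.6 (4.8 + 0.8 + 1.0); existing moment 4.8·76 + 0.8·530 + 1.0·524 = 1312.8.
Set Σw·x/Σw = 650: (1312.8 + 916w) = 650·(6.6 + w).
Solving: w = (650·6.6 − 1312.8) / (916 − 650) = 2977.2 / 266 ≈ 11.19.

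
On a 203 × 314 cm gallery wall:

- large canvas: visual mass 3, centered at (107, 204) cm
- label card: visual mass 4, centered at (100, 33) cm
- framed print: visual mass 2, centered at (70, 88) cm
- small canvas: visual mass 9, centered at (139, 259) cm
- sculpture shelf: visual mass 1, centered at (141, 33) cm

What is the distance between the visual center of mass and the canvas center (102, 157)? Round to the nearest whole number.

Total weight = 3 + 4 + 2 + 9 + 1 = 19.
Σw·x = 3·107 + 4·100 + 2·70 + 9·139 + 1·141 = 2253, so x̄ = 2253/19 ≈ 118.58.
Σw·y = 3·204 + 4·33 + 2·88 + 9·259 + 1·33 = 3284, so ȳ = 3284/19 ≈ 172.84.
Offset from (102, 157): Δx ≈ 16.58, Δy ≈ 15.84; distance = √(Δx² + Δy²) ≈ 22.93.

≈ 23 cm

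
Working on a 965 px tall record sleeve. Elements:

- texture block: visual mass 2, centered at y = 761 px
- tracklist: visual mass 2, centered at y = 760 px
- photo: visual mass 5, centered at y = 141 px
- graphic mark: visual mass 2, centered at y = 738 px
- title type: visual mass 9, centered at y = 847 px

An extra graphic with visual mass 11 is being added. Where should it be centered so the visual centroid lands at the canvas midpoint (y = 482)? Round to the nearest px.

New total weight: (2 + 2 + 5 + 2 + 9) + 11 = 31.
Along y: (12846 + 11·y) / 31 = 482 (existing moment 2·761 + 2·760 + 5·141 + 2·738 + 9·847 = 12846) ⇒ y = (14942 − 12846) / 11 ≈ 190.55.

y ≈ 191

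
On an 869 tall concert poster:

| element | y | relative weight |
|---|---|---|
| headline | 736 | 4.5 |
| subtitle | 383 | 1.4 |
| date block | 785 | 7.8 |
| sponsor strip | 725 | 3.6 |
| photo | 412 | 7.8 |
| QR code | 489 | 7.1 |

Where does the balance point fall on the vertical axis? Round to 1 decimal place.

y ≈ 598.3

Σw = 4.5 + 1.4 + 7.8 + 3.6 + 7.8 + 7.1 = 32.2.
Σw·y = 4.5·736 + 1.4·383 + 7.8·785 + 3.6·725 + 7.8·412 + 7.1·489 = 19266.7, so ȳ = 19266.7/32.2 ≈ 598.34.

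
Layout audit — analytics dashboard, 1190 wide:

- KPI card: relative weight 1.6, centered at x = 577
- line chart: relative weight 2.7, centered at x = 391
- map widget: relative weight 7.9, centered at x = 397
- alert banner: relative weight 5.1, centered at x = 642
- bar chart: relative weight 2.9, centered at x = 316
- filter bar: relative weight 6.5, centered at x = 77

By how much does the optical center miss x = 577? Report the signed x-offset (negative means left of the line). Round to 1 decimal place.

Total weight = 1.6 + 2.7 + 7.9 + 5.1 + 2.9 + 6.5 = 26.7.
x: moment 9806.3 / weight 26.7 ≈ 367.28
Difference: 367.28 − 577 ≈ -209.72.

≈ -209.7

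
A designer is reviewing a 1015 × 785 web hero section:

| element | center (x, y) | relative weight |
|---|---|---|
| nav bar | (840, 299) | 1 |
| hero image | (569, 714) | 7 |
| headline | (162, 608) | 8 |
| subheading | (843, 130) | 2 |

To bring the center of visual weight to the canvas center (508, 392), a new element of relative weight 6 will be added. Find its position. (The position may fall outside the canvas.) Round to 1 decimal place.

(731.2, -168.8)

After adding the new element, total weight = 1 + 7 + 8 + 2 + 6 = 24.
Along x: (7805 + 6·x) / 24 = 508 (existing moment 1·840 + 7·569 + 8·162 + 2·843 = 7805) ⇒ x = (12192 − 7805) / 6 ≈ 731.17.
Along y: (10421 + 6·y) / 24 = 392 (existing moment 1·299 + 7·714 + 8·608 + 2·130 = 10421) ⇒ y = (9408 − 10421) / 6 ≈ -168.83.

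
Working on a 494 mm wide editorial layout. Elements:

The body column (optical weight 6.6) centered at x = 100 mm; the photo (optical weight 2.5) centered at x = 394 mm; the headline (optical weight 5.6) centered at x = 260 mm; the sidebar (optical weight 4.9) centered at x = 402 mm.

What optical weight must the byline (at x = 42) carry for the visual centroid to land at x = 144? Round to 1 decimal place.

w ≈ 22.0

Fixed elements: Σw = 6.6 + 2.5 + 5.6 + 4.9 = 19.6, Σw·x = 6.6·100 + 2.5·394 + 5.6·260 + 4.9·402 = 5070.8.
Set Σw·x/Σw = 144: (5070.8 + 42w) = 144·(19.6 + w).
Solving: w = (144·19.6 − 5070.8) / (42 − 144) = -2248.4 / -102 ≈ 22.04.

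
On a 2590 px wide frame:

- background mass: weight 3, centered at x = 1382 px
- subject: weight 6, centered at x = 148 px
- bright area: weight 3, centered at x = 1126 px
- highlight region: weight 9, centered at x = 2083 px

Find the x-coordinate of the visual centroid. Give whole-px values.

Weights sum to 3 + 6 + 3 + 9 = 21.
x: (3·1382 + 6·148 + 3·1126 + 9·2083) / 21 = 27159 / 21 ≈ 1293.29

x ≈ 1293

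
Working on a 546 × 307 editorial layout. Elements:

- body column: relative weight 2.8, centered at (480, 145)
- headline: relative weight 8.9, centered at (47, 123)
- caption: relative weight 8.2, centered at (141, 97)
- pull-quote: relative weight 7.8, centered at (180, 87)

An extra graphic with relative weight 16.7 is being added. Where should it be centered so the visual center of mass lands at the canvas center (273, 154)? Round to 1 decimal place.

After adding the extra graphic, total weight = 2.8 + 8.9 + 8.2 + 7.8 + 16.7 = 44.4.
x: target moment 44.4×273 = 12121.2; current 2.8·480 + 8.9·47 + 8.2·141 + 7.8·180 = 4322.5; the extra graphic supplies 7798.7, so x = 7798.7/16.7 ≈ 466.99.
y: target moment 44.4×154 = 6837.6; current 2.8·145 + 8.9·123 + 8.2·97 + 7.8·87 = 2974.7; the extra graphic supplies 3862.9, so y = 3862.9/16.7 ≈ 231.31.

(467.0, 231.3)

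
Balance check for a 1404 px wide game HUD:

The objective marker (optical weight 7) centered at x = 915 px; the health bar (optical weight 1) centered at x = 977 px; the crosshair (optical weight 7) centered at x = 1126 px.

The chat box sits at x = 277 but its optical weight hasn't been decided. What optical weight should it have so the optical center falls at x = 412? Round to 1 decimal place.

Fixed elements: Σw = 7 + 1 + 7 = 15, Σw·x = 7·915 + 1·977 + 7·1126 = 15264.
Set Σw·x/Σw = 412: (15264 + 277w) = 412·(15 + w).
Rearranging, w·(277 − 412) = 412·15 − 15264 = -9084, so w ≈ -9084/-135 = 67.29.

w ≈ 67.3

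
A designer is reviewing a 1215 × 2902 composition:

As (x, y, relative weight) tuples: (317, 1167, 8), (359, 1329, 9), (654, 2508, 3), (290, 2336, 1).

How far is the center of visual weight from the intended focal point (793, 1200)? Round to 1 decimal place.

Total weight = 8 + 9 + 3 + 1 = 21.
x-moment: 8·317 + 9·359 + 3·654 + 1·290 = 8019; centroid 8019/21 ≈ 381.86.
y-moment: 8·1167 + 9·1329 + 3·2508 + 1·2336 = 31157; centroid 31157/21 ≈ 1483.67.
Relative to (793, 1200): Δ = (-411.14, 283.67); |Δ| = √(-411.14² + 283.67²) ≈ 499.50.

≈ 499.5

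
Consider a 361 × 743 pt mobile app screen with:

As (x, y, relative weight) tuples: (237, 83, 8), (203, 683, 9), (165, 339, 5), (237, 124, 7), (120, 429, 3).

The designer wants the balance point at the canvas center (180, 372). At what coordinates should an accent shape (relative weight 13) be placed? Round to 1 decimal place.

(117.9, 467.6)

New total weight: (8 + 9 + 5 + 7 + 3) + 13 = 45.
x: need Σw·x = 45·180 = 8100. Existing = 8·237 + 9·203 + 5·165 + 7·237 + 3·120 = 6567. Remainder 1533 / 13 ≈ 117.92.
y: need Σw·y = 45·372 = 16740. Existing = 8·83 + 9·683 + 5·339 + 7·124 + 3·429 = 10661. Remainder 6079 / 13 ≈ 467.62.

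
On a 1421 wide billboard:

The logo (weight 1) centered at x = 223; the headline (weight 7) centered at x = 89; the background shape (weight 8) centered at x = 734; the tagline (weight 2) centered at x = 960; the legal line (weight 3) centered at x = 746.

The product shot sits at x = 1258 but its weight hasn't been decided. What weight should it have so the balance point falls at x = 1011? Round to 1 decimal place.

w ≈ 41.9

Existing Σw = 21 (1 + 7 + 8 + 2 + 3); existing moment 1·223 + 7·89 + 8·734 + 2·960 + 3·746 = 10876.
For the centroid to hit 1011: (10876 + w·1258) / (21 + w) = 1011.
Solving: w = (1011·21 − 10876) / (1258 − 1011) = 10355 / 247 ≈ 41.92.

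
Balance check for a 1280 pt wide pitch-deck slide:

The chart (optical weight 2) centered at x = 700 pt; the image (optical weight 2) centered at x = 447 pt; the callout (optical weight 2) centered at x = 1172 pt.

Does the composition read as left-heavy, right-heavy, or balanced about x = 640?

Σw = 2 + 2 + 2 = 6.
Σw·x = 2·700 + 2·447 + 2·1172 = 4638, so x̄ = 4638/6 ≈ 773.00.
Since 773.0 is right of 640, the composition reads right-heavy.

right-heavy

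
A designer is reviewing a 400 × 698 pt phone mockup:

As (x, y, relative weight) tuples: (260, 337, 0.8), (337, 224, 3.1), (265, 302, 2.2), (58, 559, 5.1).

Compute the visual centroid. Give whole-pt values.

(190, 400)

Σw = 0.8 + 3.1 + 2.2 + 5.1 = 11.2.
Σw·x = 0.8·260 + 3.1·337 + 2.2·265 + 5.1·58 = 2131.5, so x̄ = 2131.5/11.2 ≈ 190.31.
Σw·y = 0.8·337 + 3.1·224 + 2.2·302 + 5.1·559 = 4479.3, so ȳ = 4479.3/11.2 ≈ 399.94.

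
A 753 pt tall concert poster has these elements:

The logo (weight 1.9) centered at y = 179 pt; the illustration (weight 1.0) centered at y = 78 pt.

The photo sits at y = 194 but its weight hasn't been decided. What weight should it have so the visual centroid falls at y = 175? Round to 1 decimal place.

w ≈ 4.7

Known weights sum to 1.9 + 1.0 = 2.9; their moment is 1.9·179 + 1.0·78 = 418.1.
Balance at y = 175 requires (418.1 + w·194) / (2.9 + w) = 175.
So w = (175·2.9 − 418.1)/(194 − 175) = 89.4/19 ≈ 4.71.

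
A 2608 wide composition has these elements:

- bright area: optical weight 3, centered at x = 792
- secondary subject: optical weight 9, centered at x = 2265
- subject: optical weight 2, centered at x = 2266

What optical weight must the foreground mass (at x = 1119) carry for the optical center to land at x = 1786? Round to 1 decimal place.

Existing Σw = 14 (3 + 9 + 2); existing moment 3·792 + 9·2265 + 2·2266 = 27293.
Balance at x = 1786 requires (27293 + w·1119) / (14 + w) = 1786.
So w = (1786·14 − 27293)/(1119 − 1786) = -2289/-667 ≈ 3.43.

w ≈ 3.4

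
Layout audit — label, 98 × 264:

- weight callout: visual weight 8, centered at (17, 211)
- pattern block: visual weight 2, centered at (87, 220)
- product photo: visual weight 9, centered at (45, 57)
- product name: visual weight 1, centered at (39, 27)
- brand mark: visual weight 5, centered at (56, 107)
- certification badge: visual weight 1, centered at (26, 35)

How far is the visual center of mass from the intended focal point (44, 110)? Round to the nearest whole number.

Weights sum to 8 + 2 + 9 + 1 + 5 + 1 = 26.
Σw·x = 1060; x̄ = 1060/26 ≈ 40.77.
y: moment 3238 / weight 26 ≈ 124.54
Relative to (44, 110): Δ = (-3.23, 14.54); |Δ| = √(-3.23² + 14.54²) ≈ 14.89.

≈ 15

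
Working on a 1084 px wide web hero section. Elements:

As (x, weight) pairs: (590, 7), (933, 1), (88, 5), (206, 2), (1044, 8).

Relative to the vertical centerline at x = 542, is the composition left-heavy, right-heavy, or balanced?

right-heavy

Weights sum to 7 + 1 + 5 + 2 + 8 = 23.
x: (7·590 + 1·933 + 5·88 + 2·206 + 8·1044) / 23 = 14267 / 23 ≈ 620.30
620.3 lies right of the midline 542, so the layout is right-heavy.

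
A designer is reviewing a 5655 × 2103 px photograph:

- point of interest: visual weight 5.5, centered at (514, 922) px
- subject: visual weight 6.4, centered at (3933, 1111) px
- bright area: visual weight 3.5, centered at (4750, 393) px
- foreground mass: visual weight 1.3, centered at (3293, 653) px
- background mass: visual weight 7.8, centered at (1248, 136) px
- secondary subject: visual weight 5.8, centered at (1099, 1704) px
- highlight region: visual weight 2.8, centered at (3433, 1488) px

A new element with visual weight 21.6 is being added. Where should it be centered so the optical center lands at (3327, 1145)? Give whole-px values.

New total weight: (5.5 + 6.4 + 3.5 + 1.3 + 7.8 + 5.8 + 2.8) + 21.6 = 54.7.
x: target moment 54.7×3327 = 181986.9; current 5.5·514 + 6.4·3933 + 3.5·4750 + 1.3·3293 + 7.8·1248 + 5.8·1099 + 2.8·3433 = 74625.1; the new element supplies 107361.8, so x = 107361.8/21.6 ≈ 4970.45.
y: target moment 54.7×1145 = 62631.5; current 5.5·922 + 6.4·1111 + 3.5·393 + 1.3·653 + 7.8·136 + 5.8·1704 + 2.8·1488 = 29516.2; the new element supplies 33115.3, so y = 33115.3/21.6 ≈ 1533.12.

(4970, 1533)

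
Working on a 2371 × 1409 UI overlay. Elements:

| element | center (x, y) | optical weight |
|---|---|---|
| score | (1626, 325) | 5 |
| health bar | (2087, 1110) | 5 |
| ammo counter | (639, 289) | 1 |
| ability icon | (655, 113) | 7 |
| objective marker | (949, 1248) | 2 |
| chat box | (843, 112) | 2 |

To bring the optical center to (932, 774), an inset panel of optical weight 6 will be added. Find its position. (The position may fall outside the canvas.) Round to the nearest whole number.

(-213, 1783)

New total weight: (5 + 5 + 1 + 7 + 2 + 2) + 6 = 28.
x: need Σw·x = 28·932 = 26096. Existing = 5·1626 + 5·2087 + 1·639 + 7·655 + 2·949 + 2·843 = 27373. Remainder -1277 / 6 ≈ -212.83.
y: need Σw·y = 28·774 = 21672. Existing = 5·325 + 5·1110 + 1·289 + 7·113 + 2·1248 + 2·112 = 10975. Remainder 10697 / 6 ≈ 1782.83.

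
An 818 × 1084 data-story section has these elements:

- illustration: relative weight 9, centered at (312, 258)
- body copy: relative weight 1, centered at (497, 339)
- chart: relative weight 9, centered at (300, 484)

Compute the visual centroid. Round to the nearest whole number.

Weights sum to 9 + 1 + 9 = 19.
x: (9·312 + 1·497 + 9·300) / 19 = 6005 / 19 ≈ 316.05
y: (9·258 + 1·339 + 9·484) / 19 = 7017 / 19 ≈ 369.32

(316, 369)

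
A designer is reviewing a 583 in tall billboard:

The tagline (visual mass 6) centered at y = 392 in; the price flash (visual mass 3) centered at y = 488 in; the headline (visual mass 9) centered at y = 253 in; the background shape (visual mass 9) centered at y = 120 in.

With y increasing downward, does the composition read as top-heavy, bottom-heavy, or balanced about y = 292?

Weights sum to 6 + 3 + 9 + 9 = 27.
y-moment: 6·392 + 3·488 + 9·253 + 9·120 = 7173; centroid 7173/27 ≈ 265.67.
265.7 lies above (smaller y than) the midline 292, so the layout is top-heavy.

top-heavy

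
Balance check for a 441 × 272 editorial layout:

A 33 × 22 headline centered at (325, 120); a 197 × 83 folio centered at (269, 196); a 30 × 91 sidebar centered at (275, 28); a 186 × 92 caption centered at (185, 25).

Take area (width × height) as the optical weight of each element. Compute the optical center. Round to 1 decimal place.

(231.6, 102.8)

Taking area as weight: headline 33·22 = 726, folio 197·83 = 16351, sidebar 30·91 = 2730, caption 186·92 = 17112. Sum 36919.
x-moment: 726·325 + 16351·269 + 2730·275 + 17112·185 = 8550839; centroid 8550839/36919 ≈ 231.61.
y-moment: 726·120 + 16351·196 + 2730·28 + 17112·25 = 3796156; centroid 3796156/36919 ≈ 102.82.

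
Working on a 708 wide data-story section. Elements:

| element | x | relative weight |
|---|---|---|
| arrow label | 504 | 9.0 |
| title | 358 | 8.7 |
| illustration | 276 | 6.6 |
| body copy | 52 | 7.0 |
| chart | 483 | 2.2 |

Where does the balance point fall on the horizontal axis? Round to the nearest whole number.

Σw = 9.0 + 8.7 + 6.6 + 7.0 + 2.2 = 33.5.
x-moment: 9.0·504 + 8.7·358 + 6.6·276 + 7.0·52 + 2.2·483 = 10898.8; centroid 10898.8/33.5 ≈ 325.34.

x ≈ 325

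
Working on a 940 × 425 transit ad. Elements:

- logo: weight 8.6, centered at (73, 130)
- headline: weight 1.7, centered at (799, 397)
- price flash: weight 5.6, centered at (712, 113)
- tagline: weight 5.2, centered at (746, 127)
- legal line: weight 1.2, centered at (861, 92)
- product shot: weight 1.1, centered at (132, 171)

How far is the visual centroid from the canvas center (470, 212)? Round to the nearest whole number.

Σw = 8.6 + 1.7 + 5.6 + 5.2 + 1.2 + 1.1 = 23.4.
x: (8.6·73 + 1.7·799 + 5.6·712 + 5.2·746 + 1.2·861 + 1.1·132) / 23.4 = 11030.9 / 23.4 ≈ 471.41
y: (8.6·130 + 1.7·397 + 5.6·113 + 5.2·127 + 1.2·92 + 1.1·171) / 23.4 = 3384.6 / 23.4 ≈ 144.64
Offset from (470, 212): Δx ≈ 1.41, Δy ≈ -67.36; distance = √(Δx² + Δy²) ≈ 67.37.

≈ 67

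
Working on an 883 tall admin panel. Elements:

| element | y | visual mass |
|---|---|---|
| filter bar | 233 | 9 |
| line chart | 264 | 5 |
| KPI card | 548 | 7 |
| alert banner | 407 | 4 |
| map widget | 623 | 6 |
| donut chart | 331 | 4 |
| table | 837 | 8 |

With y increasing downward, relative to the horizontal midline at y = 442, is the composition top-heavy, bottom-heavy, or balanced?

bottom-heavy

Weights sum to 9 + 5 + 7 + 4 + 6 + 4 + 8 = 43.
y: moment 20639 / weight 43 ≈ 479.98
Since 480.0 is below (larger y than) 442, the composition reads bottom-heavy.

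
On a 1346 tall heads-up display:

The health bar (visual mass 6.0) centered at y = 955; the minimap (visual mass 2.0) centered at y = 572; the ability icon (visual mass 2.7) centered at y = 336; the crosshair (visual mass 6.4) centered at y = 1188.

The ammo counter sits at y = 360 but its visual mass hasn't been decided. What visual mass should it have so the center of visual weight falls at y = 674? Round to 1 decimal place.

Known weights sum to 6.0 + 2.0 + 2.7 + 6.4 = 17.1; their moment is 6.0·955 + 2.0·572 + 2.7·336 + 6.4·1188 = 15384.4.
Balance at y = 674 requires (15384.4 + w·360) / (17.1 + w) = 674.
Solving: w = (674·17.1 − 15384.4) / (360 − 674) = -3859.0 / -314 ≈ 12.29.

w ≈ 12.3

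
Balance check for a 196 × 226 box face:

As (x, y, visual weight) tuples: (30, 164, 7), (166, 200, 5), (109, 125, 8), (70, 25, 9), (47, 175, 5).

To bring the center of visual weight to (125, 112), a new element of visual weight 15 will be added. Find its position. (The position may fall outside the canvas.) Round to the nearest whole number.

(223, 83)

With the new element, Σw becomes 7 + 5 + 8 + 9 + 5 + 15 = 49.
x: target moment 49×125 = 6125; current 7·30 + 5·166 + 8·109 + 9·70 + 5·47 = 2777; the new element supplies 3348, so x = 3348/15 ≈ 223.20.
y: target moment 49×112 = 5488; current 7·164 + 5·200 + 8·125 + 9·25 + 5·175 = 4248; the new element supplies 1240, so y = 1240/15 ≈ 82.67.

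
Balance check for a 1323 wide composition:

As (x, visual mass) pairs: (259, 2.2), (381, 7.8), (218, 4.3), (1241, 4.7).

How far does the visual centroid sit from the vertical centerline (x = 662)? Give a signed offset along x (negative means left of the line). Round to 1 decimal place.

Σw = 2.2 + 7.8 + 4.3 + 4.7 = 19.0.
Σw·x = 2.2·259 + 7.8·381 + 4.3·218 + 4.7·1241 = 10311.7, so x̄ = 10311.7/19.0 ≈ 542.72.
Difference: 542.72 − 662 ≈ -119.28.

≈ -119.3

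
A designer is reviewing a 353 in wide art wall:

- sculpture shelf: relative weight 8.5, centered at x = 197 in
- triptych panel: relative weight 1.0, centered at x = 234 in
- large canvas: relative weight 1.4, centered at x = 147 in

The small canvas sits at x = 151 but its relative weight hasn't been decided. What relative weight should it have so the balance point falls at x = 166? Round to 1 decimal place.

w ≈ 20.3

Existing Σw = 10.9 (8.5 + 1.0 + 1.4); existing moment 8.5·197 + 1.0·234 + 1.4·147 = 2114.3.
For the centroid to hit 166: (2114.3 + w·151) / (10.9 + w) = 166.
Solving: w = (166·10.9 − 2114.3) / (151 − 166) = -304.9 / -15 ≈ 20.33.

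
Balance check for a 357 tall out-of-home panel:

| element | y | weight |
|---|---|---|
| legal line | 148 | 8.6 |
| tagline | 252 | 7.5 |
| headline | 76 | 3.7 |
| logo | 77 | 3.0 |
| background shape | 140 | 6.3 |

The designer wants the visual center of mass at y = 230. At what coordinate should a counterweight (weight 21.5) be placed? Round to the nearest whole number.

After adding the counterweight, total weight = 8.6 + 7.5 + 3.7 + 3.0 + 6.3 + 21.5 = 50.6.
y: target moment 50.6×230 = 11638.0; current 8.6·148 + 7.5·252 + 3.7·76 + 3.0·77 + 6.3·140 = 4557.0; the counterweight supplies 7081.0, so y = 7081.0/21.5 ≈ 329.35.

y ≈ 329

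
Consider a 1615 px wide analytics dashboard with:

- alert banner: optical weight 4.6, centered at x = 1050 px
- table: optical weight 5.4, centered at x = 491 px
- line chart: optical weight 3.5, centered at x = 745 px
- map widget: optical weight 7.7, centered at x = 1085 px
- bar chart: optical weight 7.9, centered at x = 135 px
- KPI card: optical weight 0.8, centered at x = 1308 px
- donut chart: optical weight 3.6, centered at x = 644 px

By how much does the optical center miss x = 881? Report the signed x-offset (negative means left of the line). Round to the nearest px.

Total weight = 4.6 + 5.4 + 3.5 + 7.7 + 7.9 + 0.8 + 3.6 = 33.5.
x-moment: 4.6·1050 + 5.4·491 + 3.5·745 + 7.7·1085 + 7.9·135 + 0.8·1308 + 3.6·644 = 22874.7; centroid 22874.7/33.5 ≈ 682.83.
Offset from x = 881: 682.83 − 881 ≈ -198.17.

≈ -198 px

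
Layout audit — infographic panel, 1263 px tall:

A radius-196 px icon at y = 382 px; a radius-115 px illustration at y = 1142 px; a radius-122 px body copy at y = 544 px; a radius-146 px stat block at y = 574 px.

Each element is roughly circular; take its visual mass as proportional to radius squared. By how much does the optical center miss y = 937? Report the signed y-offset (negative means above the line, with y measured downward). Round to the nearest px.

≈ -367 px

r² weights: icon 196² = 38416, illustration 115² = 13225, body copy 122² = 14884, stat block 146² = 21316. Total = 87841.
Σw·y = 38416·382 + 13225·1142 + 14884·544 + 21316·574 = 50110142, so ȳ = 50110142/87841 ≈ 570.46.
Offset from y = 937: 570.46 − 937 ≈ -366.54.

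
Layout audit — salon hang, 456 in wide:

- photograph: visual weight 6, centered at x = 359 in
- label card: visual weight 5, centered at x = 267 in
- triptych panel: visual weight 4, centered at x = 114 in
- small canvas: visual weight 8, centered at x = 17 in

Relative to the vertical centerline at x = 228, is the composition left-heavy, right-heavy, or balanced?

left-heavy

Σw = 6 + 5 + 4 + 8 = 23.
Σw·x = 6·359 + 5·267 + 4·114 + 8·17 = 4081, so x̄ = 4081/23 ≈ 177.43.
177.4 vs midline 228 → left-heavy.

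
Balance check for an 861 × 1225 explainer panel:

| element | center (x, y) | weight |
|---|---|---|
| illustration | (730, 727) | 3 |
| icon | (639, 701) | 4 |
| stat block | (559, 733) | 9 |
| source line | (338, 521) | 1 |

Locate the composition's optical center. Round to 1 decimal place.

(595.0, 711.9)

Total weight = 3 + 4 + 9 + 1 = 17.
Σw·x = 3·730 + 4·639 + 9·559 + 1·338 = 10115, so x̄ = 10115/17 ≈ 595.00.
Σw·y = 3·727 + 4·701 + 9·733 + 1·521 = 12103, so ȳ = 12103/17 ≈ 711.94.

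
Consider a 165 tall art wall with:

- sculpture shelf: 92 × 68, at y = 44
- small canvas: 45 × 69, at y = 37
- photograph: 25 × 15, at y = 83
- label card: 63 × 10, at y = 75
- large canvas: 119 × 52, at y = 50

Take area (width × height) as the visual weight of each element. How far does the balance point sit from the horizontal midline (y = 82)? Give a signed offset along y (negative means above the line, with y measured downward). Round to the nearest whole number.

≈ -35

Areas: sculpture shelf 92·68 = 6256, small canvas 45·69 = 3105, photograph 25·15 = 375, label card 63·10 = 630, large canvas 119·52 = 6188. Total weight = 16554.
y: (6256·44 + 3105·37 + 375·83 + 630·75 + 6188·50) / 16554 = 777924 / 16554 ≈ 46.99
Difference: 46.99 − 82 ≈ -35.01.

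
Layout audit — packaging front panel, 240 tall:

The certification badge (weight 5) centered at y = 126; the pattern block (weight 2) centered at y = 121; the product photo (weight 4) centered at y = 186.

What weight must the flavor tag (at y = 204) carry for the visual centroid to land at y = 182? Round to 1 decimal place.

Existing Σw = 11 (5 + 2 + 4); existing moment 5·126 + 2·121 + 4·186 = 1616.
For the centroid to hit 182: (1616 + w·204) / (11 + w) = 182.
Rearranging, w·(204 − 182) = 182·11 − 1616 = 386, so w ≈ 386/22 = 17.55.

w ≈ 17.5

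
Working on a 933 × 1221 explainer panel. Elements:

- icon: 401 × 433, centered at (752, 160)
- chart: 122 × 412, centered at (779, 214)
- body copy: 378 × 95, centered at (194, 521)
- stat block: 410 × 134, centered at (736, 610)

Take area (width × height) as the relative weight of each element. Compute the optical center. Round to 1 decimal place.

Taking area as weight: icon 401·433 = 173633, chart 122·412 = 50264, body copy 378·95 = 35910, stat block 410·134 = 54940. Sum 314747.
x-moment: 173633·752 + 50264·779 + 35910·194 + 54940·736 = 217130052; centroid 217130052/314747 ≈ 689.86.
y-moment: 173633·160 + 50264·214 + 35910·521 + 54940·610 = 90760286; centroid 90760286/314747 ≈ 288.36.

(689.9, 288.4)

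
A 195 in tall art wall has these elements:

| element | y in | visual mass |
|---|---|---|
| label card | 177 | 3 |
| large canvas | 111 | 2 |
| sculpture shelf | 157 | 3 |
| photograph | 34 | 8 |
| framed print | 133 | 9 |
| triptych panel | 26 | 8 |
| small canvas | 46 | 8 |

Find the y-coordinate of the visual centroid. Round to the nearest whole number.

y ≈ 80

Weights sum to 3 + 2 + 3 + 8 + 9 + 8 + 8 = 41.
Σw·y = 3269; ȳ = 3269/41 ≈ 79.73.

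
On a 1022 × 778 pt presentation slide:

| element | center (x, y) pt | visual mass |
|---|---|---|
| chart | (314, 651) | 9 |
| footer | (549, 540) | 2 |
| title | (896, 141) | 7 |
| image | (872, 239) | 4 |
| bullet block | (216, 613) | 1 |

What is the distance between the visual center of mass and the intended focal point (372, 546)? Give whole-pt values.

≈ 268 pt

Weights sum to 9 + 2 + 7 + 4 + 1 = 23.
Σw·x = 9·314 + 2·549 + 7·896 + 4·872 + 1·216 = 13900, so x̄ = 13900/23 ≈ 604.35.
Σw·y = 9·651 + 2·540 + 7·141 + 4·239 + 1·613 = 9495, so ȳ = 9495/23 ≈ 412.83.
Relative to (372, 546): Δ = (232.35, -133.17); |Δ| = √(232.35² + -133.17²) ≈ 267.81.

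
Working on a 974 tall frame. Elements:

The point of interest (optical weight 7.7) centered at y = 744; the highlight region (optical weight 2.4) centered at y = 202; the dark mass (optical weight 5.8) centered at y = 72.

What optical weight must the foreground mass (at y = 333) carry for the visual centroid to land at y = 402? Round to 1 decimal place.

w ≈ 3.5

Known weights sum to 7.7 + 2.4 + 5.8 = 15.9; their moment is 7.7·744 + 2.4·202 + 5.8·72 = 6631.2.
Set Σw·y/Σw = 402: (6631.2 + 333w) = 402·(15.9 + w).
Solving: w = (402·15.9 − 6631.2) / (333 − 402) = -239.4 / -69 ≈ 3.47.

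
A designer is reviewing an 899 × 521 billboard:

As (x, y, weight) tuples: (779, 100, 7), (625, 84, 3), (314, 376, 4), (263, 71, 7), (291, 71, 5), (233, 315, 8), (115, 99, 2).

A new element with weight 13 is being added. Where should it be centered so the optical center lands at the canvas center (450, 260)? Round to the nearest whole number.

(621, 516)

New total weight: (7 + 3 + 4 + 7 + 5 + 8 + 2) + 13 = 49.
Along x: (13974 + 13·x) / 49 = 450 (existing moment 7·779 + 3·625 + 4·314 + 7·263 + 5·291 + 8·233 + 2·115 = 13974) ⇒ x = (22050 − 13974) / 13 ≈ 621.23.
Along y: (6026 + 13·y) / 49 = 260 (existing moment 7·100 + 3·84 + 4·376 + 7·71 + 5·71 + 8·315 + 2·99 = 6026) ⇒ y = (12740 − 6026) / 13 ≈ 516.46.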